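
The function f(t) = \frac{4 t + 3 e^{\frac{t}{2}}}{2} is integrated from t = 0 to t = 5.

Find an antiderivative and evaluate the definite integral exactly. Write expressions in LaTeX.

Whatever form F(t) takes, F'(t) = f(t) is non-negotiable.
F(t) = \frac{2 t^{2} + 6 e^{\frac{t}{2}} - 3}{2} is an antiderivative of f.
Check: d/dt[\frac{2 t^{2} + 6 e^{\frac{t}{2}} - 3}{2}] = 2 t + \frac{3 e^{\frac{t}{2}}}{2}, which equals f(t).
F(5) = \frac{47}{2} + 3 e^{\frac{5}{2}}; F(0) = \frac{3}{2}.
Integral = F(5) - F(0) = 22 + 3 e^{\frac{5}{2}}.

Antiderivative: F(t) = \frac{2 t^{2} + 6 e^{\frac{t}{2}} - 3}{2}; value = 22 + 3 e^{\frac{5}{2}}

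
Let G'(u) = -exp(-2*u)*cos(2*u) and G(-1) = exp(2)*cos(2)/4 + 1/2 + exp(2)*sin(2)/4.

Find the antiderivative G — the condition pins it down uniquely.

G(u) = 1/2 - exp(-2*u)*sin(2*u)/4 + exp(-2*u)*cos(2*u)/4

Differentiate the proposed G(u) back; it has to land on the given G'(u).
A general antiderivative is -exp(-2*u)*sin(2*u)/4 + exp(-2*u)*cos(2*u)/4 + C.
The condition gives C = exp(2)*cos(2)/4 + 1/2 + exp(2)*sin(2)/4 - (exp(2)*cos(2)/4 + exp(2)*sin(2)/4) = 1/2.
So G(u) = 1/2 - exp(-2*u)*sin(2*u)/4 + exp(-2*u)*cos(2*u)/4.
Check: d/du[1/2 - exp(-2*u)*sin(2*u)/4 + exp(-2*u)*cos(2*u)/4] = -exp(-2*u)*cos(2*u) = G'(u).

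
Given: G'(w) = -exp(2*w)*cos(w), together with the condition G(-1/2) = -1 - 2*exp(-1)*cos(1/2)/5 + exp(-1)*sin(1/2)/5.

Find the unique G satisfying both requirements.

A first test for any G(w): its w-derivative must equal the given G'(w).
A general antiderivative is -exp(2*w)*sin(w)/5 - 2*exp(2*w)*cos(w)/5 + C.
The condition gives C = -1 - 2*exp(-1)*cos(1/2)/5 + exp(-1)*sin(1/2)/5 - (-2*exp(-1)*cos(1/2)/5 + exp(-1)*sin(1/2)/5) = -1.
So G(w) = (-exp(2*w)*sin(w) - 2*exp(2*w)*cos(w) - 5)/5.
Check: d/dw[(-exp(2*w)*sin(w) - 2*exp(2*w)*cos(w) - 5)/5] = -exp(2*w)*cos(w) = G'(w).

G(w) = (-exp(2*w)*sin(w) - 2*exp(2*w)*cos(w) - 5)/5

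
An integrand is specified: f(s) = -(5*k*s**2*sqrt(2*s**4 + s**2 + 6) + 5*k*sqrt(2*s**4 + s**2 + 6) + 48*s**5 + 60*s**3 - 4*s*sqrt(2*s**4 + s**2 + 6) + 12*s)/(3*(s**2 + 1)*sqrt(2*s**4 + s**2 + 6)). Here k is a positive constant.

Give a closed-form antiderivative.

Whatever form F(s) takes, F'(s) = f(s) is non-negotiable.
Check: d/ds[-5*k*s/3 - 4*sqrt(2*s**4 + s**2 + 6) + 2*log(2*s**2 + 2)/3] = (-5*k*s**2*sqrt(2*s**4 + s**2 + 6) - 5*k*sqrt(2*s**4 + s**2 + 6) - 48*s**5 - 60*s**3 + 4*s*sqrt(2*s**4 + s**2 + 6) - 12*s)/(3*s**2*sqrt(2*s**4 + s**2 + 6) + 3*sqrt(2*s**4 + s**2 + 6)), which equals f(s).

An antiderivative is F(s) = -5*k*s/3 - 4*sqrt(2*s**4 + s**2 + 6) + 2*log(2*s**2 + 2)/3.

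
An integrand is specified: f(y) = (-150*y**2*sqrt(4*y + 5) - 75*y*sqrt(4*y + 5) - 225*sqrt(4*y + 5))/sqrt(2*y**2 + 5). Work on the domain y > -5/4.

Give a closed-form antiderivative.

An antiderivative is F(y) = -15*(4*y + 5)**(3/2)*sqrt(2*y**2 + 5)/2.

Recognize the product-rule pattern: f = u'v + uv' with u = -15*sqrt(2*y**2 + 5)/2, v = (4*y + 5)**(3/2), so integration by parts undoes it.
Check: d/dy[-15*(4*y + 5)**(3/2)*sqrt(2*y**2 + 5)/2] = (-150*y**2*sqrt(4*y + 5) - 75*y*sqrt(4*y + 5) - 225*sqrt(4*y + 5))/sqrt(2*y**2 + 5) = f(y).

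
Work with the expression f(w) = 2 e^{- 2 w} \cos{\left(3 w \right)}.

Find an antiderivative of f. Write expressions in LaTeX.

An antiderivative is F(w) = - \frac{2 \left(- 3 \sin{\left(3 w \right)} + 2 \cos{\left(3 w \right)}\right) e^{- 2 w}}{13}.

Whatever form F(w) takes, F'(w) = f(w) is non-negotiable.
Check: d/dw[- \frac{2 \left(- 3 \sin{\left(3 w \right)} + 2 \cos{\left(3 w \right)}\right) e^{- 2 w}}{13}] = 2 e^{- 2 w} \cos{\left(3 w \right)} = f(w).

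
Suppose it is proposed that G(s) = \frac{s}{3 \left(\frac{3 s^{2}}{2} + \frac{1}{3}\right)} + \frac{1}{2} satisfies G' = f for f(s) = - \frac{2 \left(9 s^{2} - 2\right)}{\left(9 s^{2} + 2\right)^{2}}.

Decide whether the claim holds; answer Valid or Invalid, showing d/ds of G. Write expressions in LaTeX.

d/ds[G] = \frac{4 - 18 s^{2}}{81 s^{4} + 36 s^{2} + 4}
This equals f(s) exactly, so the claim holds.

Valid. The derivative of G reproduces f.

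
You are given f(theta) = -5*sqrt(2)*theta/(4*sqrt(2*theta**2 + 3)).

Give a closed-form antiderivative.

f matches the chain-rule pattern g'(h)*h' with inner function h(theta) = theta**2 + 3/2; substituting u = h(theta) collapses the integral.
Check: d/dtheta[-5*sqrt(theta**2 + 3/2)/4] = -5*sqrt(2)*theta/(4*sqrt(2*theta**2 + 3)) = f(theta).

An antiderivative is F(theta) = -5*sqrt(theta**2 + 3/2)/4.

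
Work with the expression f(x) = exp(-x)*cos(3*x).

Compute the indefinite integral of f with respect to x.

F(x) = (3*sin(3*x) - cos(3*x))*exp(-x)/10 + C

Whatever form F(x) takes, F'(x) = f(x) is non-negotiable.
Check: d/dx[(3*sin(3*x) - cos(3*x))*exp(-x)/10] = exp(-x)*cos(3*x) = f(x).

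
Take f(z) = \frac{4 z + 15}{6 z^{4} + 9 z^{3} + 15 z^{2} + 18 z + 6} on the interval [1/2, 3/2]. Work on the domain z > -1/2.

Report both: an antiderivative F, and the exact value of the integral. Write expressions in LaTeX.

Antiderivative: F(z) = \frac{52 \log{\left(z + \frac{1}{2} \right)}}{27} - \frac{11 \log{\left(z + 1 \right)}}{9} - \frac{19 \log{\left(z^{2} + 2 \right)}}{54} - \frac{7 \sqrt{2} \operatorname{atan}{\left(\frac{\sqrt{2} z}{2} \right)}}{54}; value = - \frac{11 \log{\left(\frac{5}{2} \right)}}{9} - \frac{19 \log{\left(\frac{17}{4} \right)}}{54} - \frac{7 \sqrt{2} \operatorname{atan}{\left(\frac{3 \sqrt{2}}{4} \right)}}{54} + \frac{7 \sqrt{2} \operatorname{atan}{\left(\frac{\sqrt{2}}{4} \right)}}{54} + \frac{19 \log{\left(\frac{9}{4} \right)}}{54} + \frac{11 \log{\left(\frac{3}{2} \right)}}{9} + \frac{52 \log{\left(2 \right)}}{27}

Factor the denominator (3 \left(z + 1\right) \left(2 z + 1\right) \left(z^{2} + 2\right)) and decompose: f = - \frac{19 z + 7}{27 \left(z^{2} + 2\right)} + \frac{104}{27 \left(2 z + 1\right)} - \frac{11}{9 \left(z + 1\right)}; each piece integrates to a log, atan, or power term.
F(z) = \frac{52 \log{\left(z + \frac{1}{2} \right)}}{27} - \frac{11 \log{\left(z + 1 \right)}}{9} - \frac{19 \log{\left(z^{2} + 2 \right)}}{54} - \frac{7 \sqrt{2} \operatorname{atan}{\left(\frac{\sqrt{2} z}{2} \right)}}{54} is an antiderivative of f.
Check: d/dz[\frac{52 \log{\left(z + \frac{1}{2} \right)}}{27} - \frac{11 \log{\left(z + 1 \right)}}{9} - \frac{19 \log{\left(z^{2} + 2 \right)}}{54} - \frac{7 \sqrt{2} \operatorname{atan}{\left(\frac{\sqrt{2} z}{2} \right)}}{54}] = \frac{4 z + 15}{6 z^{4} + 9 z^{3} + 15 z^{2} + 18 z + 6} = f(z).
F(3/2) = - \frac{11 \log{\left(\frac{5}{2} \right)}}{9} - \frac{19 \log{\left(\frac{17}{4} \right)}}{54} - \frac{7 \sqrt{2} \operatorname{atan}{\left(\frac{3 \sqrt{2}}{4} \right)}}{54} + \frac{52 \log{\left(2 \right)}}{27}; F(1/2) = - \frac{11 \log{\left(\frac{3}{2} \right)}}{9} - \frac{19 \log{\left(\frac{9}{4} \right)}}{54} - \frac{7 \sqrt{2} \operatorname{atan}{\left(\frac{\sqrt{2}}{4} \right)}}{54}.
Integral = F(3/2) - F(1/2) = - \frac{11 \log{\left(\frac{5}{2} \right)}}{9} - \frac{19 \log{\left(\frac{17}{4} \right)}}{54} - \frac{7 \sqrt{2} \operatorname{atan}{\left(\frac{3 \sqrt{2}}{4} \right)}}{54} + \frac{7 \sqrt{2} \operatorname{atan}{\left(\frac{\sqrt{2}}{4} \right)}}{54} + \frac{19 \log{\left(\frac{9}{4} \right)}}{54} + \frac{11 \log{\left(\frac{3}{2} \right)}}{9} + \frac{52 \log{\left(2 \right)}}{27}.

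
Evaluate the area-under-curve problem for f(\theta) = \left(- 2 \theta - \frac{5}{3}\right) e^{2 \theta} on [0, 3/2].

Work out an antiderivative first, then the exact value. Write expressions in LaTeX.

Antiderivative: F(\theta) = - \frac{\left(3 \theta + 1\right) e^{2 \theta}}{3}; value = \frac{1}{3} - \frac{11 e^{3}}{6}

f has the shape u'v + uv' for u = - \theta - \frac{1}{3} and v = e^{2 \theta} — it is the derivative of the product u*v.
F(\theta) = - \frac{\left(3 \theta + 1\right) e^{2 \theta}}{3} is an antiderivative of f.
Check: d/d\theta[- \frac{\left(3 \theta + 1\right) e^{2 \theta}}{3}] = - 2 \theta e^{2 \theta} - \frac{5 e^{2 \theta}}{3}, which equals f(\theta).
F(3/2) = - \frac{11 e^{3}}{6}; F(0) = - \frac{1}{3}.
Integral = F(3/2) - F(0) = \frac{1}{3} - \frac{11 e^{3}}{6}.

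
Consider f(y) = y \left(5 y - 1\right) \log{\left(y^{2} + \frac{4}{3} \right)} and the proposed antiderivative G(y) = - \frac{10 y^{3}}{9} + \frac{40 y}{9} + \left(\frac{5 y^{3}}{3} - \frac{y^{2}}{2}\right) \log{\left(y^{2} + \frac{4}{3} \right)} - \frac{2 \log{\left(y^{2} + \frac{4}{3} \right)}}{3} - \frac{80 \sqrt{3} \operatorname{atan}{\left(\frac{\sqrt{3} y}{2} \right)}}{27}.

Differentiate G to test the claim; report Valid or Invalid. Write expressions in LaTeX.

d/dy[G] = 5 y^{2} \log{\left(y^{2} + \frac{4}{3} \right)} - y \log{\left(y^{2} + \frac{4}{3} \right)} - y
d/dy[G] - f(y) = - y != 0.

Invalid: d/dy[G] - f = - y, which is not 0.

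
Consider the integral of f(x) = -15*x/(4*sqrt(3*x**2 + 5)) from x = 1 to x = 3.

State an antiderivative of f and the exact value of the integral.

Antiderivative: F(x) = -5*sqrt(3*x**2 + 5)/4; value = -5*sqrt(2)/2

f matches the chain-rule pattern g'(h)*h' with inner function h(x) = 3*x**2 + 5; substituting u = h(x) collapses the integral.
F(x) = -5*sqrt(3*x**2 + 5)/4 is an antiderivative of f.
Check: d/dx[-5*sqrt(3*x**2 + 5)/4] = -15*x/(4*sqrt(3*x**2 + 5)) = f(x).
F(3) = -5*sqrt(2); F(1) = -5*sqrt(2)/2.
Integral = F(3) - F(1) = -5*sqrt(2)/2.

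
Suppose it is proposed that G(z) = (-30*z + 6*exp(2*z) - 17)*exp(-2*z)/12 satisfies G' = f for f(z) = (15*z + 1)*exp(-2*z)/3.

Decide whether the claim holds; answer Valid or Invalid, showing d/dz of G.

Valid - differentiating G returns exactly f.

d/dz[G] = (15*z + 1)*exp(-2*z)/3
This equals f(z) exactly, so the claim holds.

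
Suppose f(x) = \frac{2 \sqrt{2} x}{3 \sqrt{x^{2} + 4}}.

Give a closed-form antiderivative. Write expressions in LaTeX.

An antiderivative is F(x) = \frac{2 \sqrt{2} \sqrt{x^{2} + 4}}{3}.

f matches the chain-rule pattern g'(h)*h' with inner function h(x) = \frac{x^{2}}{2} + 2; substituting u = h(x) collapses the integral.
Check: d/dx[\frac{2 \sqrt{2} \sqrt{x^{2} + 4}}{3}] = \frac{2 \sqrt{2} x}{3 \sqrt{x^{2} + 4}} = f(x).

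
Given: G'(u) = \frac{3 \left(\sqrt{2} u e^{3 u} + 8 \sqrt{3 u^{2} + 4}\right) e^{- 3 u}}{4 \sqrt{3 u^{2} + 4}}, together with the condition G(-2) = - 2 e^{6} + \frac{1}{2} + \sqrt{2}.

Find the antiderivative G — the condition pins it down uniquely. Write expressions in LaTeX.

For G(u) to be correct, d/du[G] must agree with the stated G'(u) identically.
A general antiderivative is \frac{\sqrt{\frac{3 u^{2}}{2} + 2}}{2} - 2 e^{- 3 u} + C.
The condition gives C = - 2 e^{6} + \frac{1}{2} + \sqrt{2} - (- 2 e^{6} + \sqrt{2}) = \frac{1}{2}.
So G(u) = \frac{\sqrt{\frac{3 u^{2}}{2} + 2}}{2} + \frac{1}{2} - 2 e^{- 3 u}.
Check: d/du[\frac{\sqrt{\frac{3 u^{2}}{2} + 2}}{2} + \frac{1}{2} - 2 e^{- 3 u}] = \frac{\left(3 \sqrt{2} u e^{3 u} + 24 \sqrt{3 u^{2} + 4}\right) e^{- 3 u}}{4 \sqrt{3 u^{2} + 4}}, which equals G'(u).

G(u) = \frac{\sqrt{\frac{3 u^{2}}{2} + 2}}{2} + \frac{1}{2} - 2 e^{- 3 u}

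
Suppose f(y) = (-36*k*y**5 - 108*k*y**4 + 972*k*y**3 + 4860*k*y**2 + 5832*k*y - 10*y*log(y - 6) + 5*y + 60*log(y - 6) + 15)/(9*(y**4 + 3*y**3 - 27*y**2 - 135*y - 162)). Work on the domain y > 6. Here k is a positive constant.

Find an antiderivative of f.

For F(y) to be correct the identity F'(y) - f(y) = 0 must hold.
Check: d/dy[-(18*k*y**4 + 108*k*y**3 + 162*k*y**2 - 5*log(y - 6))/(9*(y + 3)**2)] = (-36*k*y**5 - 108*k*y**4 + 972*k*y**3 + 4860*k*y**2 + 5832*k*y - 10*y*log(y - 6) + 5*y + 60*log(y - 6) + 15)/(9*y**4 + 27*y**3 - 243*y**2 - 1215*y - 1458), which equals f(y).

An antiderivative is F(y) = -(18*k*y**4 + 108*k*y**3 + 162*k*y**2 - 5*log(y - 6))/(9*(y + 3)**2).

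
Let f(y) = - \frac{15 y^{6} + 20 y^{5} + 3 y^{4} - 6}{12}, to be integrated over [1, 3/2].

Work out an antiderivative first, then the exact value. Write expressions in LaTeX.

Antiderivative: F(y) = - \frac{5 y^{7}}{28} - \frac{5 y^{6}}{18} - \frac{y^{5}}{20} + \frac{y}{2}; value = - \frac{941627}{161280}

A candidate is checked by its d/dy: the result must match f(y).
F(y) = - \frac{5 y^{7}}{28} - \frac{5 y^{6}}{18} - \frac{y^{5}}{20} + \frac{y}{2} is an antiderivative of f.
Check: d/dy[- \frac{5 y^{7}}{28} - \frac{5 y^{6}}{18} - \frac{y^{5}}{20} + \frac{y}{2}] = - \frac{5 y^{6}}{4} - \frac{5 y^{5}}{3} - \frac{y^{4}}{4} + \frac{1}{2}, which equals f(y).
F(3/2) = - \frac{104739}{17920}; F(1) = - \frac{2}{315}.
Integral = F(3/2) - F(1) = - \frac{941627}{161280}.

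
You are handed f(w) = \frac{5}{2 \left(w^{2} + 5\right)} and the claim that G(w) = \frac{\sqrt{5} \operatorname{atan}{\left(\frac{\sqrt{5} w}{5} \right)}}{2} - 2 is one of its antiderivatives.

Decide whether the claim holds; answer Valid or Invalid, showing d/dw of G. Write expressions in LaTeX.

d/dw[G] = \frac{5}{2 w^{2} + 10}
This equals f(w) exactly, so the claim holds.

Valid: G'(w) = f(w).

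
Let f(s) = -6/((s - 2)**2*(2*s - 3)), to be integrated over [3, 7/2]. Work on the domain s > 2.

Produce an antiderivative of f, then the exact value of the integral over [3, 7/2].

The denominator factors as (s - 2)**2*(2*s - 3); partial fractions split f into directly integrable pieces: -24/(2*s - 3) + 12/(s - 2) - 6/(s - 2)**2.
F(s) = 12*log(s - 2) - 12*log(s - 3/2) + 6/(s - 2) is an antiderivative of f.
Check: d/ds[12*log(s - 2) - 12*log(s - 3/2) + 6/(s - 2)] = -6/(2*s**3 - 11*s**2 + 20*s - 12), which equals f(s).
F(7/2) = -12*log(2) + 4 + 12*log(3/2); F(3) = 6 - 12*log(3/2).
Integral = F(7/2) - F(3) = -12*log(2) - 2 + 24*log(3/2).

Antiderivative: F(s) = 12*log(s - 2) - 12*log(s - 3/2) + 6/(s - 2); value = -12*log(2) - 2 + 24*log(3/2)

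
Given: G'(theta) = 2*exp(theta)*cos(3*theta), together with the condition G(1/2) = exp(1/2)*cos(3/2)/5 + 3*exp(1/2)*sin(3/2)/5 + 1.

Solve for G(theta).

G(theta) = (3*exp(theta)*sin(3*theta) + exp(theta)*cos(3*theta) + 5)/5

Since d/dtheta undoes antidifferentiation here, G(theta) must give back the stated G'(theta).
A general antiderivative is 3*exp(theta)*sin(3*theta)/5 + exp(theta)*cos(3*theta)/5 + C.
The condition gives C = exp(1/2)*cos(3/2)/5 + 3*exp(1/2)*sin(3/2)/5 + 1 - (exp(1/2)*cos(3/2)/5 + 3*exp(1/2)*sin(3/2)/5) = 1.
So G(theta) = (3*exp(theta)*sin(3*theta) + exp(theta)*cos(3*theta) + 5)/5.
Check: d/dtheta[(3*exp(theta)*sin(3*theta) + exp(theta)*cos(3*theta) + 5)/5] = 2*exp(theta)*cos(3*theta) = G'(theta).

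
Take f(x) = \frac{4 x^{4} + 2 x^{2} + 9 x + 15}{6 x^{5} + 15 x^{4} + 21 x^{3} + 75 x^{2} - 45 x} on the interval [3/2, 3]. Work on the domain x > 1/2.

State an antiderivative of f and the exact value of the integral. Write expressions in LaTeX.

Antiderivative: F(x) = \frac{- 245 \log{\left(x \right)} + 270 \log{\left(x - \frac{1}{2} \right)} + 275 \log{\left(x + 3 \right)} + 95 \log{\left(x^{2} + 5 \right)} - 107 \sqrt{5} \operatorname{atan}{\left(\frac{\sqrt{5} x}{5} \right)}}{735}; value = - \frac{55 \log{\left(\frac{9}{2} \right)}}{147} - \frac{\log{\left(3 \right)}}{3} - \frac{107 \sqrt{5} \operatorname{atan}{\left(\frac{3 \sqrt{5}}{5} \right)}}{735} - \frac{19 \log{\left(\frac{29}{4} \right)}}{147} + \frac{\log{\left(\frac{3}{2} \right)}}{3} + \frac{107 \sqrt{5} \operatorname{atan}{\left(\frac{3 \sqrt{5}}{10} \right)}}{735} + \frac{18 \log{\left(\frac{5}{2} \right)}}{49} + \frac{19 \log{\left(14 \right)}}{147} + \frac{55 \log{\left(6 \right)}}{147}

Factor the denominator (3 x \left(x + 3\right) \left(2 x - 1\right) \left(x^{2} + 5\right)) and decompose: f = \frac{38 x - 107}{147 \left(x^{2} + 5\right)} + \frac{36}{49 \left(2 x - 1\right)} + \frac{55}{147 \left(x + 3\right)} - \frac{1}{3 x}; each piece integrates to a log, atan, or power term.
F(x) = \frac{- 245 \log{\left(x \right)} + 270 \log{\left(x - \frac{1}{2} \right)} + 275 \log{\left(x + 3 \right)} + 95 \log{\left(x^{2} + 5 \right)} - 107 \sqrt{5} \operatorname{atan}{\left(\frac{\sqrt{5} x}{5} \right)}}{735} is an antiderivative of f.
Check: d/dx[\frac{- 245 \log{\left(x \right)} + 270 \log{\left(x - \frac{1}{2} \right)} + 275 \log{\left(x + 3 \right)} + 95 \log{\left(x^{2} + 5 \right)} - 107 \sqrt{5} \operatorname{atan}{\left(\frac{\sqrt{5} x}{5} \right)}}{735}] = \frac{4 x^{4} + 2 x^{2} + 9 x + 15}{6 x^{5} + 15 x^{4} + 21 x^{3} + 75 x^{2} - 45 x} = f(x).
F(3) = - \frac{\log{\left(3 \right)}}{3} - \frac{107 \sqrt{5} \operatorname{atan}{\left(\frac{3 \sqrt{5}}{5} \right)}}{735} + \frac{18 \log{\left(\frac{5}{2} \right)}}{49} + \frac{19 \log{\left(14 \right)}}{147} + \frac{55 \log{\left(6 \right)}}{147}; F(3/2) = - \frac{107 \sqrt{5} \operatorname{atan}{\left(\frac{3 \sqrt{5}}{10} \right)}}{735} - \frac{\log{\left(\frac{3}{2} \right)}}{3} + \frac{19 \log{\left(\frac{29}{4} \right)}}{147} + \frac{55 \log{\left(\frac{9}{2} \right)}}{147}.
Integral = F(3) - F(3/2) = - \frac{55 \log{\left(\frac{9}{2} \right)}}{147} - \frac{\log{\left(3 \right)}}{3} - \frac{107 \sqrt{5} \operatorname{atan}{\left(\frac{3 \sqrt{5}}{5} \right)}}{735} - \frac{19 \log{\left(\frac{29}{4} \right)}}{147} + \frac{\log{\left(\frac{3}{2} \right)}}{3} + \frac{107 \sqrt{5} \operatorname{atan}{\left(\frac{3 \sqrt{5}}{10} \right)}}{735} + \frac{18 \log{\left(\frac{5}{2} \right)}}{49} + \frac{19 \log{\left(14 \right)}}{147} + \frac{55 \log{\left(6 \right)}}{147}.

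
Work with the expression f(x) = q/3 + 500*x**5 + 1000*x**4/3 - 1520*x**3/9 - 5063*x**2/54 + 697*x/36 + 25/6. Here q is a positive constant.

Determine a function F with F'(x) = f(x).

The integrand splits into summands that can be handled one at a time.
Check: d/dx[q*x/3 + 250*x**6/3 + 200*x**5/3 - 380*x**4/9 - 5063*x**3/162 + 697*x**2/72 + 25*x/6] = q/3 + 500*x**5 + 1000*x**4/3 - 1520*x**3/9 - 5063*x**2/54 + 697*x/36 + 25/6 = f(x).

An antiderivative is F(x) = q*x/3 + 250*x**6/3 + 200*x**5/3 - 380*x**4/9 - 5063*x**3/162 + 697*x**2/72 + 25*x/6.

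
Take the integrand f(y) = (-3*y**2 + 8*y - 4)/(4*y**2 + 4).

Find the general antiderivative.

A first test for any F(y): its y-derivative must equal f(y) identically.
Check: d/dy[-3*y/4 + log(y**2 + 1) - atan(y)/4] = (-3*y**2 + 8*y - 4)/(4*y**2 + 4) = f(y).

F(y) = -3*y/4 + log(y**2 + 1) - atan(y)/4 + C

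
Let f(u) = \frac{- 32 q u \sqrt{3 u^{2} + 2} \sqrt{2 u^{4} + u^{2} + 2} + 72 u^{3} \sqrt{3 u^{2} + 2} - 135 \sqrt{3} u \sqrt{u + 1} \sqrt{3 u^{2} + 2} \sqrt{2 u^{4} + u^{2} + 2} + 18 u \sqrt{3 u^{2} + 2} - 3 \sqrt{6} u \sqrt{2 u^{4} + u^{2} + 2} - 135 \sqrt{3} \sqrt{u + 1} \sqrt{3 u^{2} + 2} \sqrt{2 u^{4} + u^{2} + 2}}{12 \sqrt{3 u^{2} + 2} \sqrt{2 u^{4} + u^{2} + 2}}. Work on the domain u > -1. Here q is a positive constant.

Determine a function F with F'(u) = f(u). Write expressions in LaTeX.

An antiderivative F(u) passes only if d/du[F] lands on f(u) exactly.
Check: d/du[\frac{- 16 q u^{2} - 54 \sqrt{3} \left(u + 1\right)^{\frac{5}{2}} - \sqrt{6} \sqrt{3 u^{2} + 2} + 18 \sqrt{2 u^{4} + u^{2} + 2}}{12}] = \frac{- 32 q u \sqrt{3 u^{2} + 2} \sqrt{2 u^{4} + u^{2} + 2} + 72 u^{3} \sqrt{3 u^{2} + 2} - 135 \sqrt{3} u \sqrt{u + 1} \sqrt{3 u^{2} + 2} \sqrt{2 u^{4} + u^{2} + 2} + 18 u \sqrt{3 u^{2} + 2} - 3 \sqrt{6} u \sqrt{2 u^{4} + u^{2} + 2} - 135 \sqrt{3} \sqrt{u + 1} \sqrt{3 u^{2} + 2} \sqrt{2 u^{4} + u^{2} + 2}}{12 \sqrt{3 u^{2} + 2} \sqrt{2 u^{4} + u^{2} + 2}} = f(u).

An antiderivative is F(u) = \frac{- 16 q u^{2} - 54 \sqrt{3} \left(u + 1\right)^{\frac{5}{2}} - \sqrt{6} \sqrt{3 u^{2} + 2} + 18 \sqrt{2 u^{4} + u^{2} + 2}}{12}.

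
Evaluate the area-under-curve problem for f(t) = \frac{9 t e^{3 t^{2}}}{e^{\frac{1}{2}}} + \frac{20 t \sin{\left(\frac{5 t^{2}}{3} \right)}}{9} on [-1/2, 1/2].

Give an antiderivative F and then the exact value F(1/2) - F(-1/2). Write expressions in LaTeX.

Antiderivative: F(t) = \frac{3 e^{3 t^{2}}}{2 e^{\frac{1}{2}}} - \frac{2 \cos{\left(\frac{5 t^{2}}{3} \right)}}{3}; value = 0

Integrate term by term and add the pieces.
F(t) = \frac{3 e^{3 t^{2}}}{2 e^{\frac{1}{2}}} - \frac{2 \cos{\left(\frac{5 t^{2}}{3} \right)}}{3} is an antiderivative of f.
Check: d/dt[\frac{3 e^{3 t^{2}}}{2 e^{\frac{1}{2}}} - \frac{2 \cos{\left(\frac{5 t^{2}}{3} \right)}}{3}] = \frac{81 t e^{3 t^{2}} + 20 t e^{\frac{1}{2}} \sin{\left(\frac{5 t^{2}}{3} \right)}}{9 e^{\frac{1}{2}}}, which equals f(t).
F(1/2) = - \frac{2 \cos{\left(\frac{5}{12} \right)}}{3} + \frac{3 e^{\frac{1}{4}}}{2}; F(-1/2) = - \frac{2 \cos{\left(\frac{5}{12} \right)}}{3} + \frac{3 e^{\frac{1}{4}}}{2}.
Integral = F(1/2) - F(-1/2) = 0.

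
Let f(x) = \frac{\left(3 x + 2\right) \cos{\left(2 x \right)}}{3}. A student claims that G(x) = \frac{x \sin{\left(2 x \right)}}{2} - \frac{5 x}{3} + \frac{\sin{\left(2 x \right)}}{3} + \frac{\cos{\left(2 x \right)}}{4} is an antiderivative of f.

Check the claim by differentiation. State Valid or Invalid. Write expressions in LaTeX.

Invalid: d/dx[G] - f = - \frac{5}{3}, which is not 0.

d/dx[G] = x \cos{\left(2 x \right)} + \frac{2 \cos{\left(2 x \right)}}{3} - \frac{5}{3}
d/dx[G] - f(x) = - \frac{5}{3} != 0.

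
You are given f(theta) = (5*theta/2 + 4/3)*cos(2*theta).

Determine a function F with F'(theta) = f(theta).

An antiderivative is F(theta) = (30*theta*sin(2*theta) + 16*sin(2*theta) + 15*cos(2*theta))/24.

An antiderivative F(theta) passes only if d/dtheta[F] lands on f(theta) exactly.
Check: d/dtheta[(30*theta*sin(2*theta) + 16*sin(2*theta) + 15*cos(2*theta))/24] = 5*theta*cos(2*theta)/2 + 4*cos(2*theta)/3, which equals f(theta).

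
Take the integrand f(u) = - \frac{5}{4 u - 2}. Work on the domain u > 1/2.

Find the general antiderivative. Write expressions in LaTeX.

F(u) = - \frac{5 \log{\left(3 u - \frac{3}{2} \right)}}{4} + C

Check any antiderivative F(u) by computing F'(u) and comparing it with f(u).
Check: d/du[- \frac{5 \log{\left(3 u - \frac{3}{2} \right)}}{4}] = - \frac{5}{4 u - 2} = f(u).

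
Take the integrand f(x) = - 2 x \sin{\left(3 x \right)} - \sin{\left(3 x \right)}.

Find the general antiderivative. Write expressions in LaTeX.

Integrate term by term and add the pieces.
Check: d/dx[\frac{6 x \cos{\left(3 x \right)} - 2 \sin{\left(3 x \right)} + 3 \cos{\left(3 x \right)}}{9}] = - 2 x \sin{\left(3 x \right)} - \sin{\left(3 x \right)} = f(x).

F(x) = \frac{6 x \cos{\left(3 x \right)} - 2 \sin{\left(3 x \right)} + 3 \cos{\left(3 x \right)}}{9} + C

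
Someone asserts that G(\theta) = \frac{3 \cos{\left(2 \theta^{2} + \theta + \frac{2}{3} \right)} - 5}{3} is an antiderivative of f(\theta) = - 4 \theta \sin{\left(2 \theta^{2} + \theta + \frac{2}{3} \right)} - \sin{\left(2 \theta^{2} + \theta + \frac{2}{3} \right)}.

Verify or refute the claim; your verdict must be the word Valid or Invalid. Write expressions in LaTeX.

d/d\theta[G] = - 4 \theta \sin{\left(2 \theta^{2} + \theta + \frac{2}{3} \right)} - \sin{\left(2 \theta^{2} + \theta + \frac{2}{3} \right)}
This equals f(\theta) exactly, so the claim holds.

Valid - differentiating G returns exactly f.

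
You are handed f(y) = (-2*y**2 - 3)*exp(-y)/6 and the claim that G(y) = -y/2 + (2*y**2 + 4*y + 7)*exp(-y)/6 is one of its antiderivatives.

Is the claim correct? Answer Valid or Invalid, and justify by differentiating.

d/dy[G] = (-2*y**2 - 3*exp(y) - 3)*exp(-y)/6
d/dy[G] - f(y) = -1/2 != 0.

Invalid: d/dy[G] - f = -1/2, which is not 0.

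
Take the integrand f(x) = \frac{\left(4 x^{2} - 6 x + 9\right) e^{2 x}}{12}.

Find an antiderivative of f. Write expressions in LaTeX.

An antiderivative is F(x) = \frac{\left(2 x^{2} - 5 x + 7\right) e^{2 x}}{12}.

Recognize the product-rule pattern: f = u'v + uv' with u = \frac{x^{2}}{6} - \frac{5 x}{12} + \frac{7}{12}, v = e^{2 x}, so integration by parts undoes it.
Check: d/dx[\frac{\left(2 x^{2} - 5 x + 7\right) e^{2 x}}{12}] = \frac{x^{2} e^{2 x}}{3} - \frac{x e^{2 x}}{2} + \frac{3 e^{2 x}}{4}, which equals f(x).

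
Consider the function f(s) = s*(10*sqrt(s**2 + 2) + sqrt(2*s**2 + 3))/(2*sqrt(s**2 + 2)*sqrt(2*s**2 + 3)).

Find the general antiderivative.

Whatever form F(s) takes, F'(s) = f(s) is non-negotiable.
Check: d/ds[sqrt(s**2 + 2)/2 + 5*sqrt(2*s**2 + 3)/2] = (10*s*sqrt(s**2 + 2) + s*sqrt(2*s**2 + 3))/(2*sqrt(s**2 + 2)*sqrt(2*s**2 + 3)), which equals f(s).

F(s) = sqrt(s**2 + 2)/2 + 5*sqrt(2*s**2 + 3)/2 + C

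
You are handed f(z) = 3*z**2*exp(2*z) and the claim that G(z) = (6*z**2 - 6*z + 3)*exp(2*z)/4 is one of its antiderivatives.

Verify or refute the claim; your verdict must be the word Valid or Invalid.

d/dz[G] = 3*z**2*exp(2*z)
This equals f(z) exactly, so the claim holds.

Valid: G'(z) = f(z).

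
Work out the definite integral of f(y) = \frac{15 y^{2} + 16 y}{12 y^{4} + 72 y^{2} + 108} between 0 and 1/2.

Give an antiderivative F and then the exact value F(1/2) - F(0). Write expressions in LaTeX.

An antiderivative F(y) passes only if d/dy[F] lands on f(y) exactly.
F(y) = \frac{- 15 y - 16}{24 y^{2} + 72} + \frac{5 \sqrt{3} \operatorname{atan}{\left(\frac{\sqrt{3} y}{3} \right)}}{24} is an antiderivative of f.
Check: d/dy[\frac{- 15 y - 16}{24 y^{2} + 72} + \frac{5 \sqrt{3} \operatorname{atan}{\left(\frac{\sqrt{3} y}{3} \right)}}{24}] = \frac{15 y^{2} + 16 y}{12 y^{4} + 72 y^{2} + 108} = f(y).
F(1/2) = - \frac{47}{156} + \frac{5 \sqrt{3} \operatorname{atan}{\left(\frac{\sqrt{3}}{6} \right)}}{24}; F(0) = - \frac{2}{9}.
Integral = F(1/2) - F(0) = - \frac{37}{468} + \frac{5 \sqrt{3} \operatorname{atan}{\left(\frac{\sqrt{3}}{6} \right)}}{24}.

Antiderivative: F(y) = \frac{- 15 y - 16}{24 y^{2} + 72} + \frac{5 \sqrt{3} \operatorname{atan}{\left(\frac{\sqrt{3} y}{3} \right)}}{24}; value = - \frac{37}{468} + \frac{5 \sqrt{3} \operatorname{atan}{\left(\frac{\sqrt{3}}{6} \right)}}{24}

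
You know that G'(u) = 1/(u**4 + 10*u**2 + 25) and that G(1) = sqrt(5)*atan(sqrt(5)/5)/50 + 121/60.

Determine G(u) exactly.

G(u) = u/(10*u**2 + 50) + sqrt(5)*atan(sqrt(5)*u/5)/50 + 2

A candidate passes only if d/du[G] lands on the given G'(u) exactly.
A general antiderivative is u/(10*u**2 + 50) + sqrt(5)*atan(sqrt(5)*u/5)/50 + C.
The condition gives C = sqrt(5)*atan(sqrt(5)/5)/50 + 121/60 - (1/60 + sqrt(5)*atan(sqrt(5)/5)/50) = 2.
So G(u) = u/(10*u**2 + 50) + sqrt(5)*atan(sqrt(5)*u/5)/50 + 2.
Check: d/du[u/(10*u**2 + 50) + sqrt(5)*atan(sqrt(5)*u/5)/50 + 2] = 1/(u**4 + 10*u**2 + 25) = G'(u).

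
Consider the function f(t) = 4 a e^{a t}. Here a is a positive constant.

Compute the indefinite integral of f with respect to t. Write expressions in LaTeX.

A candidate is checked by its d/dt: the result must match f(t).
Check: d/dt[4 e^{a t}] = 4 a e^{a t} = f(t).

F(t) = 4 e^{a t} + C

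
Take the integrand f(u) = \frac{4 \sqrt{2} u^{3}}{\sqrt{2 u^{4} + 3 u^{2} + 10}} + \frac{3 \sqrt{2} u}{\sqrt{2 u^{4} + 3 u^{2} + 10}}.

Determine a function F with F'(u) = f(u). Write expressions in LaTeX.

An antiderivative is F(u) = 2 \sqrt{u^{4} + \frac{3 u^{2}}{2} + 5}.

The substitution w = u^{4} + \frac{3 u^{2}}{2} + 5 works: f is exactly (dF/dw)*(dw/du) for that inner function.
Check: d/du[2 \sqrt{u^{4} + \frac{3 u^{2}}{2} + 5}] = \frac{4 \sqrt{2} u^{3} + 3 \sqrt{2} u}{\sqrt{2 u^{4} + 3 u^{2} + 10}}, which equals f(u).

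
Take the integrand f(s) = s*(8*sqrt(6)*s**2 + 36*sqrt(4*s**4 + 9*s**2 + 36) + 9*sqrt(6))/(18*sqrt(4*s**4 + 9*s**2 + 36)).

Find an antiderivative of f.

An antiderivative is F(s) = s**2 + sqrt(2*s**4/3 + 3*s**2/2 + 6)/3.

Since d/ds undoes antidifferentiation here, F'(s) = f(s) is required of F(s).
Check: d/ds[s**2 + sqrt(2*s**4/3 + 3*s**2/2 + 6)/3] = (8*sqrt(6)*s**3 + 36*s*sqrt(4*s**4 + 9*s**2 + 36) + 9*sqrt(6)*s)/(18*sqrt(4*s**4 + 9*s**2 + 36)), which equals f(s).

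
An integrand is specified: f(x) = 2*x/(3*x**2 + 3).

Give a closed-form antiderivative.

f matches the chain-rule pattern g'(h)*h' with inner function h(x) = 2*x**2 + 2; substituting u = h(x) collapses the integral.
Check: d/dx[log(2*x**2 + 2)/3] = 2*x/(3*x**2 + 3) = f(x).

An antiderivative is F(x) = log(2*x**2 + 2)/3.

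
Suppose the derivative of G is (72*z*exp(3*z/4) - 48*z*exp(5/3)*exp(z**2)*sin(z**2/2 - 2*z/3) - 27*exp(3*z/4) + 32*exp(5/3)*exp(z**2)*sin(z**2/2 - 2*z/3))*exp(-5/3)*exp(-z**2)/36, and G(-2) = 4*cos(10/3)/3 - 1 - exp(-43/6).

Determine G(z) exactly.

Whatever form G(z) takes, its d/dz must return the stated G'(z).
A general antiderivative is -exp(-z**2 + 3*z/4 - 5/3) + 4*cos(z**2/2 - 2*z/3)/3 + C.
The condition gives C = 4*cos(10/3)/3 - 1 - exp(-43/6) - (4*cos(10/3)/3 - exp(-43/6)) = -1.
So G(z) = (-3*exp(-5/3)*exp(3*z/4)*exp(-z**2) + 4*cos(z**2/2 - 2*z/3) - 3)/3.
Check: d/dz[(-3*exp(-5/3)*exp(3*z/4)*exp(-z**2) + 4*cos(z**2/2 - 2*z/3) - 3)/3] = (72*z*exp(3*z/4) - 48*z*exp(5/3)*exp(z**2)*sin(z**2/2 - 2*z/3) - 27*exp(3*z/4) + 32*exp(5/3)*exp(z**2)*sin(z**2/2 - 2*z/3))*exp(-5/3)*exp(-z**2)/36 = G'(z).

G(z) = (-3*exp(-5/3)*exp(3*z/4)*exp(-z**2) + 4*cos(z**2/2 - 2*z/3) - 3)/3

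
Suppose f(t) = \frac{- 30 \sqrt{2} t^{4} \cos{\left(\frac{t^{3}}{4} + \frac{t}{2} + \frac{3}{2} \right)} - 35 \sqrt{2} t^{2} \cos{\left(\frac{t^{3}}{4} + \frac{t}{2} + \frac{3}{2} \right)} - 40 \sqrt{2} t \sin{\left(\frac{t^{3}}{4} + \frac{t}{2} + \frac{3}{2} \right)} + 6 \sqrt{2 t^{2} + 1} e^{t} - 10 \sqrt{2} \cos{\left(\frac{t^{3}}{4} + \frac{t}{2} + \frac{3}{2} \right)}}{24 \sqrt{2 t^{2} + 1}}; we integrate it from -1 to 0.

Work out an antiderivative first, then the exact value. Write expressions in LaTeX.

Antiderivative: F(t) = - \frac{5 \sqrt{t^{2} + \frac{1}{2}} \sin{\left(\frac{t^{3}}{4} + \frac{t}{2} + \frac{3}{2} \right)}}{3} + \frac{e^{t}}{4}; value = - \frac{5 \sqrt{2} \sin{\left(\frac{3}{2} \right)}}{6} - \frac{1}{4 e} + \frac{1}{4} + \frac{5 \sqrt{6} \sin{\left(\frac{3}{4} \right)}}{6}

A candidate is checked by its d/dt: the result must match f(t).
F(t) = - \frac{5 \sqrt{t^{2} + \frac{1}{2}} \sin{\left(\frac{t^{3}}{4} + \frac{t}{2} + \frac{3}{2} \right)}}{3} + \frac{e^{t}}{4} is an antiderivative of f.
Check: d/dt[- \frac{5 \sqrt{t^{2} + \frac{1}{2}} \sin{\left(\frac{t^{3}}{4} + \frac{t}{2} + \frac{3}{2} \right)}}{3} + \frac{e^{t}}{4}] = \frac{\sqrt{2} \left(- 30 t^{4} \cos{\left(\frac{t^{3}}{4} + \frac{t}{2} + \frac{3}{2} \right)} - 35 t^{2} \cos{\left(\frac{t^{3}}{4} + \frac{t}{2} + \frac{3}{2} \right)} - 40 t \sin{\left(\frac{t^{3}}{4} + \frac{t}{2} + \frac{3}{2} \right)} + 3 \sqrt{2} \sqrt{2 t^{2} + 1} e^{t} - 10 \cos{\left(\frac{t^{3}}{4} + \frac{t}{2} + \frac{3}{2} \right)}\right)}{24 \sqrt{2 t^{2} + 1}}, which equals f(t).
F(0) = - \frac{5 \sqrt{2} \sin{\left(\frac{3}{2} \right)}}{6} + \frac{1}{4}; F(-1) = - \frac{5 \sqrt{6} \sin{\left(\frac{3}{4} \right)}}{6} + \frac{1}{4 e}.
Integral = F(0) - F(-1) = - \frac{5 \sqrt{2} \sin{\left(\frac{3}{2} \right)}}{6} - \frac{1}{4 e} + \frac{1}{4} + \frac{5 \sqrt{6} \sin{\left(\frac{3}{4} \right)}}{6}.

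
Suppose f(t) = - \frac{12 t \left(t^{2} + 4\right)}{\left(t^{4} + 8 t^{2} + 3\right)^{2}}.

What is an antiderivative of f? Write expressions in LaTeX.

An antiderivative is F(t) = \frac{3}{t^{4} + 8 t^{2} + 3}.

f matches the chain-rule pattern g'(h)*h' with inner function h(t) = \frac{t^{4}}{2} + 4 t^{2} + \frac{3}{2}; substituting u = h(t) collapses the integral.
Check: d/dt[\frac{3}{t^{4} + 8 t^{2} + 3}] = \frac{- 12 t^{3} - 48 t}{t^{8} + 16 t^{6} + 70 t^{4} + 48 t^{2} + 9}, which equals f(t).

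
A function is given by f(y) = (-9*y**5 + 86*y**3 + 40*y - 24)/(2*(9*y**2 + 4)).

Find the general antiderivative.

F(y) = -(y**4 - 20*y**2 + 16*atan(3*y/2) + 100)/8 + C

Any candidate F(y) must reproduce f(y) exactly when differentiated.
Check: d/dy[-(y**4 - 20*y**2 + 16*atan(3*y/2) + 100)/8] = (-9*y**5 + 86*y**3 + 40*y - 24)/(18*y**2 + 8), which equals f(y).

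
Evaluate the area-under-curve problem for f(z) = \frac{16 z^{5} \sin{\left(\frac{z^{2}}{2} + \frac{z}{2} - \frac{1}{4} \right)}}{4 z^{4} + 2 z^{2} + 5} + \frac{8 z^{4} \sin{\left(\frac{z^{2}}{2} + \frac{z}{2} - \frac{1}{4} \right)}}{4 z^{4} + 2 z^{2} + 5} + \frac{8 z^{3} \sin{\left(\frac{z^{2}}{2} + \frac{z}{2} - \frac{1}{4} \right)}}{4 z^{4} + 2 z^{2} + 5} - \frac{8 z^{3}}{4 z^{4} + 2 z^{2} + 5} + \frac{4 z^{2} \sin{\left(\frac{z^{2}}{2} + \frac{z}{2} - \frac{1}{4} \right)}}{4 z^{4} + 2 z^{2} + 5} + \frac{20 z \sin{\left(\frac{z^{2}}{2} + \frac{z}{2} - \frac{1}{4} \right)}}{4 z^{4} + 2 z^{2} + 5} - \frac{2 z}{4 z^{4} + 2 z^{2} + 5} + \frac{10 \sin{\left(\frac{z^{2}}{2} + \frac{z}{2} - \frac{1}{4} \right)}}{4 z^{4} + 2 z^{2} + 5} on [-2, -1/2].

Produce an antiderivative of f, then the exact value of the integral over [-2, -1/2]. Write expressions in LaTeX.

Antiderivative: F(z) = - \frac{\log{\left(2 z^{4} + z^{2} + \frac{5}{2} \right)}}{2} - 4 \cos{\left(\frac{z^{2}}{2} + \frac{z}{2} - \frac{1}{4} \right)}; value = - 4 \cos{\left(\frac{3}{8} \right)} - \frac{\log{\left(\frac{23}{8} \right)}}{2} + \frac{\log{\left(\frac{77}{2} \right)}}{2} + 4 \cos{\left(\frac{3}{4} \right)}

Integrate term by term and add the pieces.
F(z) = - \frac{\log{\left(2 z^{4} + z^{2} + \frac{5}{2} \right)}}{2} - 4 \cos{\left(\frac{z^{2}}{2} + \frac{z}{2} - \frac{1}{4} \right)} is an antiderivative of f.
Check: d/dz[- \frac{\log{\left(2 z^{4} + z^{2} + \frac{5}{2} \right)}}{2} - 4 \cos{\left(\frac{z^{2}}{2} + \frac{z}{2} - \frac{1}{4} \right)}] = \frac{16 z^{5} \sin{\left(\frac{z^{2}}{2} + \frac{z}{2} - \frac{1}{4} \right)} + 8 z^{4} \sin{\left(\frac{z^{2}}{2} + \frac{z}{2} - \frac{1}{4} \right)} + 8 z^{3} \sin{\left(\frac{z^{2}}{2} + \frac{z}{2} - \frac{1}{4} \right)} - 8 z^{3} + 4 z^{2} \sin{\left(\frac{z^{2}}{2} + \frac{z}{2} - \frac{1}{4} \right)} + 20 z \sin{\left(\frac{z^{2}}{2} + \frac{z}{2} - \frac{1}{4} \right)} - 2 z + 10 \sin{\left(\frac{z^{2}}{2} + \frac{z}{2} - \frac{1}{4} \right)}}{4 z^{4} + 2 z^{2} + 5}, which equals f(z).
F(-1/2) = - 4 \cos{\left(\frac{3}{8} \right)} - \frac{\log{\left(\frac{23}{8} \right)}}{2}; F(-2) = - 4 \cos{\left(\frac{3}{4} \right)} - \frac{\log{\left(\frac{77}{2} \right)}}{2}.
Integral = F(-1/2) - F(-2) = - 4 \cos{\left(\frac{3}{8} \right)} - \frac{\log{\left(\frac{23}{8} \right)}}{2} + \frac{\log{\left(\frac{77}{2} \right)}}{2} + 4 \cos{\left(\frac{3}{4} \right)}.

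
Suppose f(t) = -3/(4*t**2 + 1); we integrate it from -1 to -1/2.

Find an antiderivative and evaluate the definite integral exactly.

Antiderivative: F(t) = -3*atan(2*t)/2; value = -3*atan(2)/2 + 3*pi/8

A first test for any F(t): its t-derivative must equal f(t) identically.
F(t) = -3*atan(2*t)/2 is an antiderivative of f.
Check: d/dt[-3*atan(2*t)/2] = -3/(4*t**2 + 1) = f(t).
F(-1/2) = 3*pi/8; F(-1) = 3*atan(2)/2.
Integral = F(-1/2) - F(-1) = -3*atan(2)/2 + 3*pi/8.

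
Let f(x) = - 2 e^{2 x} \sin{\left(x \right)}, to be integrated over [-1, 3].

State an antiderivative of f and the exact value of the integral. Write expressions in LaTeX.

Antiderivative: F(x) = - \frac{4 e^{2 x} \sin{\left(x \right)}}{5} + \frac{2 e^{2 x} \cos{\left(x \right)}}{5}; value = \frac{2 e^{6} \cos{\left(3 \right)}}{5} - \frac{4 e^{6} \sin{\left(3 \right)}}{5} - \frac{4 \sin{\left(1 \right)}}{5 e^{2}} - \frac{2 \cos{\left(1 \right)}}{5 e^{2}}

Any candidate F(x) must reproduce f(x) exactly when differentiated.
F(x) = - \frac{4 e^{2 x} \sin{\left(x \right)}}{5} + \frac{2 e^{2 x} \cos{\left(x \right)}}{5} is an antiderivative of f.
Check: d/dx[- \frac{4 e^{2 x} \sin{\left(x \right)}}{5} + \frac{2 e^{2 x} \cos{\left(x \right)}}{5}] = - 2 e^{2 x} \sin{\left(x \right)} = f(x).
F(3) = \frac{2 e^{6} \cos{\left(3 \right)}}{5} - \frac{4 e^{6} \sin{\left(3 \right)}}{5}; F(-1) = \frac{2 \cos{\left(1 \right)}}{5 e^{2}} + \frac{4 \sin{\left(1 \right)}}{5 e^{2}}.
Integral = F(3) - F(-1) = \frac{2 e^{6} \cos{\left(3 \right)}}{5} - \frac{4 e^{6} \sin{\left(3 \right)}}{5} - \frac{4 \sin{\left(1 \right)}}{5 e^{2}} - \frac{2 \cos{\left(1 \right)}}{5 e^{2}}.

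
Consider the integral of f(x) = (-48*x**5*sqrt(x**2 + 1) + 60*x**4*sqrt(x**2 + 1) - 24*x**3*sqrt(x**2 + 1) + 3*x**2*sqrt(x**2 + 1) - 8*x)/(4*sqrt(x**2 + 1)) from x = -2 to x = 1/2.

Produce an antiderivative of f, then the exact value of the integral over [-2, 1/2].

Antiderivative: F(x) = -(8*x**6 - 12*x**5 + 6*x**4 - x**3 + 8*sqrt(x**2 + 1))/4; value = sqrt(5) + 250

Since d/dx undoes antidifferentiation here, F'(x) = f(x) is required of F(x).
F(x) = -(8*x**6 - 12*x**5 + 6*x**4 - x**3 + 8*sqrt(x**2 + 1))/4 is an antiderivative of f.
Check: d/dx[-(8*x**6 - 12*x**5 + 6*x**4 - x**3 + 8*sqrt(x**2 + 1))/4] = (-48*x**5*sqrt(x**2 + 1) + 60*x**4*sqrt(x**2 + 1) - 24*x**3*sqrt(x**2 + 1) + 3*x**2*sqrt(x**2 + 1) - 8*x)/(4*sqrt(x**2 + 1)) = f(x).
F(1/2) = -sqrt(5); F(-2) = -250 - 2*sqrt(5).
Integral = F(1/2) - F(-2) = sqrt(5) + 250.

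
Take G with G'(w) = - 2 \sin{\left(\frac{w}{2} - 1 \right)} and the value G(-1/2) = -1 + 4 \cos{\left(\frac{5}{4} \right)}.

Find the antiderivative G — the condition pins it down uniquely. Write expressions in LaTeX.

G(w) = 4 \cos{\left(\frac{w}{2} - 1 \right)} - 1

A first test for any G(w): its w-derivative must equal the given G'(w).
A general antiderivative is 4 \cos{\left(\frac{w}{2} - 1 \right)} + C.
The condition gives C = -1 + 4 \cos{\left(\frac{5}{4} \right)} - (4 \cos{\left(\frac{5}{4} \right)}) = -1.
So G(w) = 4 \cos{\left(\frac{w}{2} - 1 \right)} - 1.
Check: d/dw[4 \cos{\left(\frac{w}{2} - 1 \right)} - 1] = - 2 \sin{\left(\frac{w}{2} - 1 \right)} = G'(w).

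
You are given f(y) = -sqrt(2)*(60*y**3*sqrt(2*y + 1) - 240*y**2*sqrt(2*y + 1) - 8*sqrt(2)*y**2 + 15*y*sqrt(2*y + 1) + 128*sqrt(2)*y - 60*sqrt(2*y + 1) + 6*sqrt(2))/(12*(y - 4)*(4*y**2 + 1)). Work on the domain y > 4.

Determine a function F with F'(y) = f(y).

Check any antiderivative F(y) by computing F'(y) and comparing it with f(y).
Check: d/dy[-(10*sqrt(2)*y*sqrt(2*y + 1) + 5*sqrt(2)*sqrt(2*y + 1) + 12*log(y - 4) - 8*log(4*y**2 + 1))/12] = (-120*sqrt(2)*y**4 + 420*sqrt(2)*y**3 + 16*y**2*sqrt(2*y + 1) + 210*sqrt(2)*y**2 - 256*y*sqrt(2*y + 1) + 105*sqrt(2)*y - 12*sqrt(2*y + 1) + 60*sqrt(2))/(48*y**3*sqrt(2*y + 1) - 192*y**2*sqrt(2*y + 1) + 12*y*sqrt(2*y + 1) - 48*sqrt(2*y + 1)), which equals f(y).

An antiderivative is F(y) = -(10*sqrt(2)*y*sqrt(2*y + 1) + 5*sqrt(2)*sqrt(2*y + 1) + 12*log(y - 4) - 8*log(4*y**2 + 1))/12.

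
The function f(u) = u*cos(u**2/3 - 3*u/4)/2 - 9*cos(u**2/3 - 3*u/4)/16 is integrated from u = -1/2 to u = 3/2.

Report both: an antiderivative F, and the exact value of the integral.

The substitution w = u**2/3 - 3*u/4 works: f is exactly (dF/dw)*(dw/du) for that inner function.
F(u) = 3*sin(u**2/3 - 3*u/4)/4 is an antiderivative of f.
Check: d/du[3*sin(u**2/3 - 3*u/4)/4] = u*cos(u**2/3 - 3*u/4)/2 - 9*cos(u**2/3 - 3*u/4)/16 = f(u).
F(3/2) = -3*sin(3/8)/4; F(-1/2) = 3*sin(11/24)/4.
Integral = F(3/2) - F(-1/2) = -3*sin(11/24)/4 - 3*sin(3/8)/4.

Antiderivative: F(u) = 3*sin(u**2/3 - 3*u/4)/4; value = -3*sin(11/24)/4 - 3*sin(3/8)/4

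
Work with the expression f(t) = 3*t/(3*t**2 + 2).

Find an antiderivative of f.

An antiderivative is F(t) = log(2*t**2 + 4/3)/2.

The substitution u = 2*t**2 + 4/3 works: f is exactly (dF/du)*(du/dt) for that inner function.
Check: d/dt[log(2*t**2 + 4/3)/2] = 3*t/(3*t**2 + 2) = f(t).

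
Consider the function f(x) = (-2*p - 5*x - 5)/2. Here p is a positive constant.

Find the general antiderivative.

F(x) = -p*x - 5*x**2/4 - 5*x/2 + C

A candidate is checked by its d/dx: the result must match f(x).
Check: d/dx[-p*x - 5*x**2/4 - 5*x/2] = -p - 5*x/2 - 5/2, which equals f(x).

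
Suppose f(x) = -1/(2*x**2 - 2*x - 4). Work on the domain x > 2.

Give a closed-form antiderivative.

The denominator factors as 2*(x - 2)*(x + 1); partial fractions split f into directly integrable pieces: 1/(6*(x + 1)) - 1/(6*(x - 2)).
Check: d/dx[(-log(x - 2) + log(x + 1))/6] = -1/(2*x**2 - 2*x - 4) = f(x).

An antiderivative is F(x) = (-log(x - 2) + log(x + 1))/6.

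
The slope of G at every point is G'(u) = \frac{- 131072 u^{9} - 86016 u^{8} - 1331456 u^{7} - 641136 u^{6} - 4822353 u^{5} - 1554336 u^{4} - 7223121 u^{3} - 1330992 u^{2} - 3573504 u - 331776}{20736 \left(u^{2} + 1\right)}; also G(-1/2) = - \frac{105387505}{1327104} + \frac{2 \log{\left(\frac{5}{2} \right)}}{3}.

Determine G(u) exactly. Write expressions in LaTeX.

A candidate passes only if d/du[G] lands on the given G'(u) exactly.
A general antiderivative is - \frac{\left(- \frac{4 u^{2}}{3} - \frac{u}{4} - 4\right)^{4}}{4} + \frac{2 \log{\left(2 u^{2} + 2 \right)}}{3} + C.
The condition gives C = - \frac{105387505}{1327104} + \frac{2 \log{\left(\frac{5}{2} \right)}}{3} - (- \frac{104060401}{1327104} + \frac{2 \log{\left(\frac{5}{2} \right)}}{3}) = -1.
So G(u) = \frac{- \left(- 16 u^{2} - 3 u - 48\right)^{4} + 55296 \log{\left(2 u^{2} + 2 \right)} - 82944}{82944}.
Check: d/du[\frac{- \left(- 16 u^{2} - 3 u - 48\right)^{4} + 55296 \log{\left(2 u^{2} + 2 \right)} - 82944}{82944}] = \frac{- 131072 u^{9} - 86016 u^{8} - 1331456 u^{7} - 641136 u^{6} - 4822353 u^{5} - 1554336 u^{4} - 7223121 u^{3} - 1330992 u^{2} - 3573504 u - 331776}{20736 u^{2} + 20736}, which equals G'(u).

G(u) = \frac{- \left(- 16 u^{2} - 3 u - 48\right)^{4} + 55296 \log{\left(2 u^{2} + 2 \right)} - 82944}{82944}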